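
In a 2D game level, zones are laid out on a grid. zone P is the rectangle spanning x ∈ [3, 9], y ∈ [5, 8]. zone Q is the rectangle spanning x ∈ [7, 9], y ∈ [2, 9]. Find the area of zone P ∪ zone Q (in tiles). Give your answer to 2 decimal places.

By inclusion–exclusion:
Individual areas: |zone P| = 18, |zone Q| = 14.
|zone P∩zone Q|: x∈[7,9], y∈[5,8] → 2·3 = 6.
|zone P ∪ zone Q| = 32 − 6 = 26.00.

26.00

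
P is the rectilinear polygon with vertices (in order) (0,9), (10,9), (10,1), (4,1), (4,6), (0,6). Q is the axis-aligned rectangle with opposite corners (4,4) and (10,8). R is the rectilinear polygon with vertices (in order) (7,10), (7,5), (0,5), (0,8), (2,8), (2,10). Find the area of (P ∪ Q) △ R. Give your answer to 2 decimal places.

|P ∪ Q| = 60.
|(P ∪ Q) ∩ R| = 22.
|(P ∪ Q) △ R| = 60 + 31 − 44 = 47.00.

47.00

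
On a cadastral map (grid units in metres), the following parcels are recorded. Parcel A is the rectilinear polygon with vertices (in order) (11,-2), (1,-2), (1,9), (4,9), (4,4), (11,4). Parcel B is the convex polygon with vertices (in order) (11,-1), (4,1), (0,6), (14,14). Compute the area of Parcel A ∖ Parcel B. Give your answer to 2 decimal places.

|Parcel A| = 75, |Parcel A∩Parcel B| = 41.6607.
|Parcel A ∖ Parcel B| = |Parcel A| − |Parcel A∩Parcel B| = 75 − 41.6607 = 33.34.

33.34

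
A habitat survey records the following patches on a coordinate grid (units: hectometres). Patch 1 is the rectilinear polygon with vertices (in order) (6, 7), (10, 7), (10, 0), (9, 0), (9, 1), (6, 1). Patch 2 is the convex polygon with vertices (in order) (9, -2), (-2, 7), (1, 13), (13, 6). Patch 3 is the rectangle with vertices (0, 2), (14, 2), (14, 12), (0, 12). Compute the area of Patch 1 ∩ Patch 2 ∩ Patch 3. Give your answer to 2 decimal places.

20.00

The intersection is the polygon with vertices (10,2), (6,2), (6,7), (10,7).
By the shoelace formula its area is 20.00.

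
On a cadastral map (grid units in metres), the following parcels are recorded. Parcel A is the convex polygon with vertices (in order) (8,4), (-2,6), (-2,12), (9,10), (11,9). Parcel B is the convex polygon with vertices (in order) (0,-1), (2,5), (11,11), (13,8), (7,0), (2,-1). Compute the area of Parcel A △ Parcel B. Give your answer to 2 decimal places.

|Parcel A| = 70.5, |Parcel B| = 75.5, |Parcel A∩Parcel B| = 23.2088.
|Parcel A △ Parcel B| = |Parcel A| + |Parcel B| − 2·|Parcel A∩Parcel B| = 70.5 + 75.5 − 46.4176 = 99.58.

99.58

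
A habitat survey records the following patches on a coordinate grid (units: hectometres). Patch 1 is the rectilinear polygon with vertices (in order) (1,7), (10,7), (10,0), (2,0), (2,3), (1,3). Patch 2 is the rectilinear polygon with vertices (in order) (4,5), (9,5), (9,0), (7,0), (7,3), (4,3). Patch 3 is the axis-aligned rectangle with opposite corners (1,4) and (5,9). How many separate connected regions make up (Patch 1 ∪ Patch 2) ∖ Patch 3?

(Patch 1 ∪ Patch 2) ∖ Patch 3 is a single connected region.

1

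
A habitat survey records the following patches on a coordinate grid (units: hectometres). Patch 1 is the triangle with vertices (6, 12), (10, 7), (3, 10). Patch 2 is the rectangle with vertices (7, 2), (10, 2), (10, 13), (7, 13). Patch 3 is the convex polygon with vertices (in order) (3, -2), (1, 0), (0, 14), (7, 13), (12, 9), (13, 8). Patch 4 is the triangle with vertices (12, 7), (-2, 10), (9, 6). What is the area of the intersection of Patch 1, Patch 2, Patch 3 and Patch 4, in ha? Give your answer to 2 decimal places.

0.34

The intersection is the polygon with vertices (10,7), (8,7.857), (9.586,7.517).
By the shoelace formula its area is 0.34.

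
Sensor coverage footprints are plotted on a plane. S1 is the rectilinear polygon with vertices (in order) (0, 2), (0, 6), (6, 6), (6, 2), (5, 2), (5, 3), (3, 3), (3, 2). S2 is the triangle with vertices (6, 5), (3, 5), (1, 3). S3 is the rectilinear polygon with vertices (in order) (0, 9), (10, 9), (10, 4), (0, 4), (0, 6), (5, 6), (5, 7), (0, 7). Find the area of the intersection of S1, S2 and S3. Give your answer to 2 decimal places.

2.25

The intersection is the polygon with vertices (3,5), (6,5), (3.5,4), (2,4).
By the shoelace formula its area is 2.25.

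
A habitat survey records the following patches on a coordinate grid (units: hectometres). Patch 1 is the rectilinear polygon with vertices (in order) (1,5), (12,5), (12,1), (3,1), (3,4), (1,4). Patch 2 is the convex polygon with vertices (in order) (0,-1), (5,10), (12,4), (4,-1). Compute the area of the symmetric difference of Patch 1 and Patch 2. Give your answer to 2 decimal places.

44.07

|Patch 1| = 38, |Patch 2| = 63.5, |Patch 1∩Patch 2| = 28.7167.
|Patch 1 △ Patch 2| = |Patch 1| + |Patch 2| − 2·|Patch 1∩Patch 2| = 38 + 63.5 − 57.4333 = 44.07.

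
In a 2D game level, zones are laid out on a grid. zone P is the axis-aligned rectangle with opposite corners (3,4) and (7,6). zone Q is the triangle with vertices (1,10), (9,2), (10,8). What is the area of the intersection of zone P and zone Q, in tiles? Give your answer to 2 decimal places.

The intersection is the polygon with vertices (7,6), (7,4), (5,6).
By the shoelace formula its area is 2.00.

2.00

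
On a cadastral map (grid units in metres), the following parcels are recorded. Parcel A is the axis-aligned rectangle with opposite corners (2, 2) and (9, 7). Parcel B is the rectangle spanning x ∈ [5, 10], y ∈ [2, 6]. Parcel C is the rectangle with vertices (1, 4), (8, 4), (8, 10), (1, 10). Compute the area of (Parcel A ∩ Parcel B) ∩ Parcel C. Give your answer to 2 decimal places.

The region (Parcel A ∩ Parcel B) ∩ Parcel C is the polygon with vertices (5,6), (8,6), (8,4), (5,4).
By the shoelace formula its area is 6.00.

6.00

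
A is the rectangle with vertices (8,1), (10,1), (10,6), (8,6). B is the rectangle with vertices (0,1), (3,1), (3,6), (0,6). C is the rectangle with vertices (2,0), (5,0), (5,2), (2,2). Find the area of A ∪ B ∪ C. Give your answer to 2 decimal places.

30.00

By inclusion–exclusion:
Individual areas: |A| = 10, |B| = 15, |C| = 6.
|A∩B| = 0 (no overlap).
|A∩C| = 0 (no overlap).
|B∩C|: x∈[2,3], y∈[1,2] → 1·1 = 1.
|A∩B∩C| = 0.
|A ∪ B ∪ C| = 31 − 1 + 0 = 30.00.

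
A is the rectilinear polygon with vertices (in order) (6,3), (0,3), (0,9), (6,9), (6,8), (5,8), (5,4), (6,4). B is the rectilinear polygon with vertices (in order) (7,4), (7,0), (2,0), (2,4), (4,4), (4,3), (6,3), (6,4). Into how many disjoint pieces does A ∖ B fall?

1

A ∖ B is a single connected region.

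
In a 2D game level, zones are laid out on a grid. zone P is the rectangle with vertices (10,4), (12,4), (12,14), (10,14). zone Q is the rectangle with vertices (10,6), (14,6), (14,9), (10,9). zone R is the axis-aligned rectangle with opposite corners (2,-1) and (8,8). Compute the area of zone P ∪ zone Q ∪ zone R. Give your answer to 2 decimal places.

80.00

By inclusion–exclusion:
Individual areas: |zone P| = 20, |zone Q| = 12, |zone R| = 54.
|zone P∩zone Q|: x∈[10,12], y∈[6,9] → 2·3 = 6.
|zone P∩zone R| = 0 (no overlap).
|zone Q∩zone R| = 0 (no overlap).
|zone P∩zone Q∩zone R| = 0.
|zone P ∪ zone Q ∪ zone R| = 86 − 6 + 0 = 80.00.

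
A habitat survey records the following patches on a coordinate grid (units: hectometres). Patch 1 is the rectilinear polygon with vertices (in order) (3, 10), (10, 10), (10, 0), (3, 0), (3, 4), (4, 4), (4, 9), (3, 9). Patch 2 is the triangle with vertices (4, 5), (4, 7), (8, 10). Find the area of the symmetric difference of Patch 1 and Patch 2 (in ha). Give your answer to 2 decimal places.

|Patch 1| = 65, |Patch 2| = 4, |Patch 1∩Patch 2| = 4.
|Patch 1 △ Patch 2| = |Patch 1| + |Patch 2| − 2·|Patch 1∩Patch 2| = 65 + 4 − 8 = 61.00.

61.00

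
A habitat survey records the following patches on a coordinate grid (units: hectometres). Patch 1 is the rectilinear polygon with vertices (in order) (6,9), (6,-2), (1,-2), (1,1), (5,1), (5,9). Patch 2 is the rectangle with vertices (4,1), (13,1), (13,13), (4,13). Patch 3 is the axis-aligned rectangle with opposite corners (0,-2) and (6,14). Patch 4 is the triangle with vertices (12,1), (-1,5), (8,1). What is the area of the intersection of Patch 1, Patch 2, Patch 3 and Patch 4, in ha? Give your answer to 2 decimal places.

0.89

The intersection is the polygon with vertices (5,3.154), (6,2.846), (6,1.889), (5,2.333).
By the shoelace formula its area is 0.89.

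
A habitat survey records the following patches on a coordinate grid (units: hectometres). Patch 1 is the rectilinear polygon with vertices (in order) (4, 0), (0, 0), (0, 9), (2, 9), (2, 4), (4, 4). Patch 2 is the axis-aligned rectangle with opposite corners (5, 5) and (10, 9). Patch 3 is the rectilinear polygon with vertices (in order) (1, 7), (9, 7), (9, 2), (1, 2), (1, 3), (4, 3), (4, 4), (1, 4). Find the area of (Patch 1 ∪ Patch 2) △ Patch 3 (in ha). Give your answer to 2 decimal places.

|Patch 1 ∪ Patch 2| = 46.
|(Patch 1 ∪ Patch 2) ∩ Patch 3| = 14.
|(Patch 1 ∪ Patch 2) △ Patch 3| = 46 + 37 − 28 = 55.00.

55.00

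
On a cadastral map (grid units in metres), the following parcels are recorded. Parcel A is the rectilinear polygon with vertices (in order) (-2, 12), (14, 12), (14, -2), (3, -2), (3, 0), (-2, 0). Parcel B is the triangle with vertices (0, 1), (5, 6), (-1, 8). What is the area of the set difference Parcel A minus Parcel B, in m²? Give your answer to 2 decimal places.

194.00

|Parcel A| = 214, |Parcel A∩Parcel B| = 20.
|Parcel A ∖ Parcel B| = |Parcel A| − |Parcel A∩Parcel B| = 214 − 20 = 194.00.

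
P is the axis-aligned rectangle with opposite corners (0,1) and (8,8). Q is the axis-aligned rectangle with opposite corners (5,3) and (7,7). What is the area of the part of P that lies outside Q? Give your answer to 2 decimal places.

|P∩Q|: x∈[5,7], y∈[3,7] → 2·4 = 8.
|P| = 56.
|P ∖ Q| = |P| − |P∩Q| = 56 − 8 = 48.00.

48.00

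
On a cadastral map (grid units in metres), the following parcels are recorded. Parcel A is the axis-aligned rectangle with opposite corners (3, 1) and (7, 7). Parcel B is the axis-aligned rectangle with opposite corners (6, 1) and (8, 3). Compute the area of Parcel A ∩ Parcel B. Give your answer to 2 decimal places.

2.00

|Parcel A∩Parcel B|: x∈[6,7], y∈[1,3] → 1·2 = 2.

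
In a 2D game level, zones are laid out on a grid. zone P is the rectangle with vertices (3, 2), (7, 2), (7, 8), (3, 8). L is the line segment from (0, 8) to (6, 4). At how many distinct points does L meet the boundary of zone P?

1

The segment meets the boundary at (3,6).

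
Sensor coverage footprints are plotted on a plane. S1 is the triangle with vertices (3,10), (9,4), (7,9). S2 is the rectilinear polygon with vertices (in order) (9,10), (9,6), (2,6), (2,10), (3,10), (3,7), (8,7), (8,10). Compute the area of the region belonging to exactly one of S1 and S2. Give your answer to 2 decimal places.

19.00

|S1| = 9, |S2| = 13, |S1∩S2| = 1.5.
|S1 △ S2| = |S1| + |S2| − 2·|S1∩S2| = 9 + 13 − 3 = 19.00.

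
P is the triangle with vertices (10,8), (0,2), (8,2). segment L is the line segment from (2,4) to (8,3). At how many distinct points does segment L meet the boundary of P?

1

The segment meets the boundary at (3.043,3.826).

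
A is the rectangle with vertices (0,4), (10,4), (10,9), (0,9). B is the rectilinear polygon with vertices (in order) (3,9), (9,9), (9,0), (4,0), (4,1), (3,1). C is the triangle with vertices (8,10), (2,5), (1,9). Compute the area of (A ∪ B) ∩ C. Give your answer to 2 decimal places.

The region (A ∪ B) ∩ C is the polygon with vertices (3,9), (6.8,9), (2,5), (1,9).
By the shoelace formula its area is 11.60.

11.60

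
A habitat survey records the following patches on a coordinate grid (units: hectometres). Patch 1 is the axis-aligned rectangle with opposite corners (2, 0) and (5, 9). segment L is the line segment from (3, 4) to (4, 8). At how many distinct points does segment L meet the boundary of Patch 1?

The segment lies entirely inside Patch 1 and never meets its boundary.

0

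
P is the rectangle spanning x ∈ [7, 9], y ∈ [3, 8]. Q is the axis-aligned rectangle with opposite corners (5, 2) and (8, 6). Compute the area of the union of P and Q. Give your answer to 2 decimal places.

By inclusion–exclusion:
Individual areas: |P| = 10, |Q| = 12.
|P∩Q|: x∈[7,8], y∈[3,6] → 1·3 = 3.
|P ∪ Q| = 22 − 3 = 19.00.

19.00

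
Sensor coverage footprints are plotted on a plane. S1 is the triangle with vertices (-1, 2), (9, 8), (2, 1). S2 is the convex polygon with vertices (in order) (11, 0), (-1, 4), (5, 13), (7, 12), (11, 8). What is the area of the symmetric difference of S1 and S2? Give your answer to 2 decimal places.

88.71

|S1| = 14, |S2| = 92, |S1∩S2| = 8.6429.
|S1 △ S2| = |S1| + |S2| − 2·|S1∩S2| = 14 + 92 − 17.2857 = 88.71.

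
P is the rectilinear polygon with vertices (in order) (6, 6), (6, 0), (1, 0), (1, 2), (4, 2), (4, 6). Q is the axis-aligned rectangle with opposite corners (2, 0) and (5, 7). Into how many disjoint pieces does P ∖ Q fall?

P ∖ Q splits into 2 disjoint pieces (area 6, area 2).

2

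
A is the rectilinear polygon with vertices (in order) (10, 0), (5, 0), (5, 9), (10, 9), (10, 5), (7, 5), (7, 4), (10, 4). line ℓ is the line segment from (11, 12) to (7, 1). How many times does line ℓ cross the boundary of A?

The segment meets the boundary at (8.091,4), (8.455,5), (9.909,9).

3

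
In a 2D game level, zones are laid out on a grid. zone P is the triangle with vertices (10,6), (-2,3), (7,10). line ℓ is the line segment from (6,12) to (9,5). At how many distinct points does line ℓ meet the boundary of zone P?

The segment meets the boundary at (6.893,9.917), (8.71,5.677).

2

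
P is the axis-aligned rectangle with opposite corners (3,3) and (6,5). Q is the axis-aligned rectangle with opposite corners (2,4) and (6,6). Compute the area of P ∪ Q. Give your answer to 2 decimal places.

11.00

By inclusion–exclusion:
Individual areas: |P| = 6, |Q| = 8.
|P∩Q|: x∈[3,6], y∈[4,5] → 3·1 = 3.
|P ∪ Q| = 14 − 3 = 11.00.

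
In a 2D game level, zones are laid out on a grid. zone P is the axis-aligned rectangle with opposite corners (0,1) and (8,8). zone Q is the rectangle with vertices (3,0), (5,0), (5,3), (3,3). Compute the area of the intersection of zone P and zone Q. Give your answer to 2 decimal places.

|zone P∩zone Q|: x∈[3,5], y∈[1,3] → 2·2 = 4.

4.00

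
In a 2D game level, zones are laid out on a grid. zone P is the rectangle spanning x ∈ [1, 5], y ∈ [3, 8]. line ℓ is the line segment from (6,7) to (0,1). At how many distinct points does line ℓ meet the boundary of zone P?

The segment meets the boundary at (2,3), (5,6).

2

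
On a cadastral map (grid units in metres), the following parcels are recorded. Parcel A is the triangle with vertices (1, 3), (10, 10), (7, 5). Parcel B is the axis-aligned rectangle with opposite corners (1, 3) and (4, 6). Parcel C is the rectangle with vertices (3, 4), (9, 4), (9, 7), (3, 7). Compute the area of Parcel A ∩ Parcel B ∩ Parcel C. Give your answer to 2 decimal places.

The intersection is the polygon with vertices (4,4), (3,4), (3,4.556), (4,5.333).
By the shoelace formula its area is 0.94.

0.94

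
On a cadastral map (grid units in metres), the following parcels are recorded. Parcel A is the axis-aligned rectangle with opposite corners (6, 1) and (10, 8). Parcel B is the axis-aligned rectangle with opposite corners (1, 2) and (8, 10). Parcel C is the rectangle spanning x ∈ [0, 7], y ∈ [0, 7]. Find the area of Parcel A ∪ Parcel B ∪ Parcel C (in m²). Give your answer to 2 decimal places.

90.00

By inclusion–exclusion:
Individual areas: |Parcel A| = 28, |Parcel B| = 56, |Parcel C| = 49.
|Parcel A∩Parcel B|: x∈[6,8], y∈[2,8] → 2·6 = 12.
|Parcel A∩Parcel C|: x∈[6,7], y∈[1,7] → 1·6 = 6.
|Parcel B∩Parcel C|: x∈[1,7], y∈[2,7] → 6·5 = 30.
|Parcel A∩Parcel B∩Parcel C| = 5.
|Parcel A ∪ Parcel B ∪ Parcel C| = 133 − 48 + 5 = 90.00.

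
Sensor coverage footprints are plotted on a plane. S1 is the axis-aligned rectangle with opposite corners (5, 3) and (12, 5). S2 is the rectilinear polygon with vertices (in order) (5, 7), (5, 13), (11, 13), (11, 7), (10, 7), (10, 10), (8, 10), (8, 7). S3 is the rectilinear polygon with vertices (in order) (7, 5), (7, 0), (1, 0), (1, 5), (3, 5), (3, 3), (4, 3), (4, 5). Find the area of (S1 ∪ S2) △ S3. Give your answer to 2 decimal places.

64.00

|S1 ∪ S2| = 44.
|(S1 ∪ S2) ∩ S3| = 4.
|(S1 ∪ S2) △ S3| = 44 + 28 − 8 = 64.00.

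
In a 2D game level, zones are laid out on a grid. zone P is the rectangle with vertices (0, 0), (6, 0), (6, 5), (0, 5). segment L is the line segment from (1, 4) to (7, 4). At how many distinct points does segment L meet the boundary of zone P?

The segment meets the boundary at (6,4).

1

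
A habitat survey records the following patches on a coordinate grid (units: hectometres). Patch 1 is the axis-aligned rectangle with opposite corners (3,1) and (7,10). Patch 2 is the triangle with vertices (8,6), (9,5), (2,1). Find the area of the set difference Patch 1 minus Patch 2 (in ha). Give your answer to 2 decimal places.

|Patch 1| = 36, |Patch 1∩Patch 2| = 3.1429.
|Patch 1 ∖ Patch 2| = |Patch 1| − |Patch 1∩Patch 2| = 36 − 3.1429 = 32.86.

32.86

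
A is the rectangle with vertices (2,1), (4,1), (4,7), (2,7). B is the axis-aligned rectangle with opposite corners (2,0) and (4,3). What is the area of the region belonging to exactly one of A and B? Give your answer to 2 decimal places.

|A∩B|: x∈[2,4], y∈[1,3] → 2·2 = 4.
|A △ B| = |A| + |B| − 2·|A∩B| = 12 + 6 − 8 = 10.00.

10.00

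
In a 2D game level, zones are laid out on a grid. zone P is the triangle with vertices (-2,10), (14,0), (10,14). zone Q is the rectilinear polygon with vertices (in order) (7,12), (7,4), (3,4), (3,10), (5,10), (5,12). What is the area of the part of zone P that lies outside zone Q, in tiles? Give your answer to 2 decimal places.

|zone P| = 92, |zone P∩zone Q| = 21.5.
|zone P ∖ zone Q| = |zone P| − |zone P∩zone Q| = 92 − 21.5 = 70.50.

70.50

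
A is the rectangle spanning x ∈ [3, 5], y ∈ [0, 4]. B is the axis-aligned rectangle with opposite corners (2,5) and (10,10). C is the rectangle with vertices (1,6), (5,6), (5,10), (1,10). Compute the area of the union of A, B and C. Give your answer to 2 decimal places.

52.00

By inclusion–exclusion:
Individual areas: |A| = 8, |B| = 40, |C| = 16.
|A∩B| = 0 (no overlap).
|A∩C| = 0 (no overlap).
|B∩C|: x∈[2,5], y∈[6,10] → 3·4 = 12.
|A∩B∩C| = 0.
|A ∪ B ∪ C| = 64 − 12 + 0 = 52.00.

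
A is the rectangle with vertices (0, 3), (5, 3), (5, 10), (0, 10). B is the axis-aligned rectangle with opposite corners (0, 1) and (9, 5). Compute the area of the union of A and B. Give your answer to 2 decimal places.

61.00

By inclusion–exclusion:
Individual areas: |A| = 35, |B| = 36.
|A∩B|: x∈[0,5], y∈[3,5] → 5·2 = 10.
|A ∪ B| = 71 − 10 = 61.00.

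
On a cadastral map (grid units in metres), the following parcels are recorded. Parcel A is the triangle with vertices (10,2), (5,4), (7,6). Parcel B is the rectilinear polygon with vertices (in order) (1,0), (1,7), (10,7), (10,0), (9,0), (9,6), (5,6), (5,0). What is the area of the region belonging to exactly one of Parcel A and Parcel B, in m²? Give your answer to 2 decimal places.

|Parcel A| = 7, |Parcel B| = 39, |Parcel A∩Parcel B| = 0.4667.
|Parcel A △ Parcel B| = |Parcel A| + |Parcel B| − 2·|Parcel A∩Parcel B| = 7 + 39 − 0.9333 = 45.07.

45.07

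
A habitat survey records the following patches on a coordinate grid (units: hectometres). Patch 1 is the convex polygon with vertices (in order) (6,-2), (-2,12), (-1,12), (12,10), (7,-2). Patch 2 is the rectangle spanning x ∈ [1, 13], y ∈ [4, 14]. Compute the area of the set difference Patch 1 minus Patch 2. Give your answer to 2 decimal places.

|Patch 1| = 97, |Patch 1∩Patch 2| = 65.647.
|Patch 1 ∖ Patch 2| = |Patch 1| − |Patch 1∩Patch 2| = 97 − 65.647 = 31.35.

31.35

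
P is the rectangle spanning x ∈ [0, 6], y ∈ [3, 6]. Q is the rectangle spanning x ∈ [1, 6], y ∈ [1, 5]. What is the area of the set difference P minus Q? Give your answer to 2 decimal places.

|P∩Q|: x∈[1,6], y∈[3,5] → 5·2 = 10.
|P| = 18.
|P ∖ Q| = |P| − |P∩Q| = 18 − 10 = 8.00.

8.00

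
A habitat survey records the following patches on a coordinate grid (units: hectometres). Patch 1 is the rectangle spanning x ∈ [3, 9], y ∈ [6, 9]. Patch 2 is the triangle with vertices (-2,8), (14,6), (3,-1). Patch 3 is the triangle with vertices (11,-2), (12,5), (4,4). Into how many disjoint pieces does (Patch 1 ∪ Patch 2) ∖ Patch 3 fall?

(Patch 1 ∪ Patch 2) ∖ Patch 3 is a single connected region.

1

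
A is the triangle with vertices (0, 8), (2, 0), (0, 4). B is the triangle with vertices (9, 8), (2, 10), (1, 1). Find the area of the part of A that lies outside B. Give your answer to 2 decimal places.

3.55

|A| = 4, |A∩B| = 0.4485.
|A ∖ B| = |A| − |A∩B| = 4 − 0.4485 = 3.55.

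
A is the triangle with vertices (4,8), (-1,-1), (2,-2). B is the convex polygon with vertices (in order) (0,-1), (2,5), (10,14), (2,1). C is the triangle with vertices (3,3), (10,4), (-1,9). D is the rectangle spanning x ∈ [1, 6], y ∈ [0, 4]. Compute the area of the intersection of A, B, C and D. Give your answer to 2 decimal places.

The intersection is the polygon with vertices (3,3), (2.333,4), (3.2,4).
By the shoelace formula its area is 0.43.

0.43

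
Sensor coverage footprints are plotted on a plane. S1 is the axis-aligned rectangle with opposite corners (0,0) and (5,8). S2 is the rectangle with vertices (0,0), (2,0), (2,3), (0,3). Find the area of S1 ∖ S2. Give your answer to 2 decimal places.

|S1∩S2|: x∈[0,2], y∈[0,3] → 2·3 = 6.
|S1| = 40.
|S1 ∖ S2| = |S1| − |S1∩S2| = 40 − 6 = 34.00.

34.00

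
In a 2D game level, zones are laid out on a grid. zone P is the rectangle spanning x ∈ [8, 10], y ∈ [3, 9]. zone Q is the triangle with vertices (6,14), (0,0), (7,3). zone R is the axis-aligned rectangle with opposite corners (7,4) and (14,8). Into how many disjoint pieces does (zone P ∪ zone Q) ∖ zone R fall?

3

(zone P ∪ zone Q) ∖ zone R splits into 3 disjoint pieces (area 2, area 2, area 40).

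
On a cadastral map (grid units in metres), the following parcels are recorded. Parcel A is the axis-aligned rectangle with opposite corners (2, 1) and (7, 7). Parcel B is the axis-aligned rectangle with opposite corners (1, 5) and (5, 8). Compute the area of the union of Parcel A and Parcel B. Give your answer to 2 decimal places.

36.00

By inclusion–exclusion:
Individual areas: |Parcel A| = 30, |Parcel B| = 12.
|Parcel A∩Parcel B|: x∈[2,5], y∈[5,7] → 3·2 = 6.
|Parcel A ∪ Parcel B| = 42 − 6 = 36.00.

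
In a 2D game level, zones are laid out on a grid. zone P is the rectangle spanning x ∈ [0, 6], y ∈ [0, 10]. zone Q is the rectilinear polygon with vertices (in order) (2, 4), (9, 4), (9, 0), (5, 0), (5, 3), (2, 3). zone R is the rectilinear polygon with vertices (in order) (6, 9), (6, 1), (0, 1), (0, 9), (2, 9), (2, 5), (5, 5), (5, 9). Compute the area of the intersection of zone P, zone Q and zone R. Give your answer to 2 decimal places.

6.00

The intersection is the polygon with vertices (5,3), (2,3), (2,4), (6,4), (6,1), (5,1).
By the shoelace formula its area is 6.00.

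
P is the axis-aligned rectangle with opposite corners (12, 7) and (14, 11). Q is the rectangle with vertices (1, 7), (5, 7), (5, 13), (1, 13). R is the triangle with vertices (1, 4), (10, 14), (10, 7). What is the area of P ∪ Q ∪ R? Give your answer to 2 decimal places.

By inclusion–exclusion:
Individual areas: |P| = 8, |Q| = 24, |R| = 31.5.
|P∩Q| = 0 (no overlap).
|P∩R| = 0.
|Q∩R| = 0.9389.
|P∩Q∩R| = 0.
|P ∪ Q ∪ R| = 63.5 − 0.9389 + 0 = 62.56.

62.56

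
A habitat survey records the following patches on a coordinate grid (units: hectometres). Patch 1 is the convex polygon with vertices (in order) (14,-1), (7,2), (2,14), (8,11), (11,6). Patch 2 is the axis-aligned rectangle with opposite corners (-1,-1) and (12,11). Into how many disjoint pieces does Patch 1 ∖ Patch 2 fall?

2

Patch 1 ∖ Patch 2 splits into 2 disjoint pieces (area 3.8095, area 7.125).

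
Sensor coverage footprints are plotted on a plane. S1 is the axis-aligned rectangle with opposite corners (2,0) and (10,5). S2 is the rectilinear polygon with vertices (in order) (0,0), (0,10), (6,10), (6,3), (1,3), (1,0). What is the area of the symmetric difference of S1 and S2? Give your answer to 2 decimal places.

|S1| = 40, |S2| = 45, |S1∩S2| = 8.
|S1 △ S2| = |S1| + |S2| − 2·|S1∩S2| = 40 + 45 − 16 = 69.00.

69.00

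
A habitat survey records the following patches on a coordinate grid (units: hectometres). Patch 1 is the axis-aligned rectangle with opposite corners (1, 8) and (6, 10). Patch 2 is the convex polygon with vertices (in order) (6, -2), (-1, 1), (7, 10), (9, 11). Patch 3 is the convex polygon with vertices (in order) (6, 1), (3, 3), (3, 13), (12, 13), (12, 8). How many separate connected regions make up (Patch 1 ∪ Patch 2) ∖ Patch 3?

2

(Patch 1 ∪ Patch 2) ∖ Patch 3 splits into 2 disjoint pieces (area 4, area 23.9211).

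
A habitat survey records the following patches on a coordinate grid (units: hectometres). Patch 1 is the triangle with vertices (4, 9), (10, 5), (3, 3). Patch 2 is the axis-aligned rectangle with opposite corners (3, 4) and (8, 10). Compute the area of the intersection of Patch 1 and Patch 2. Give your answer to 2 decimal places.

16.43

The intersection is the polygon with vertices (8,6.333), (8,4.429), (6.5,4), (3.167,4), (4,9).
By the shoelace formula its area is 16.43.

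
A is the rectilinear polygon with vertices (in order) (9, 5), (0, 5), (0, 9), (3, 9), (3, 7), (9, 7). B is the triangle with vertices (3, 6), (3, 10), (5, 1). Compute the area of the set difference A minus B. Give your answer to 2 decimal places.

22.42

|A| = 24, |A∩B| = 1.5778.
|A ∖ B| = |A| − |A∩B| = 24 − 1.5778 = 22.42.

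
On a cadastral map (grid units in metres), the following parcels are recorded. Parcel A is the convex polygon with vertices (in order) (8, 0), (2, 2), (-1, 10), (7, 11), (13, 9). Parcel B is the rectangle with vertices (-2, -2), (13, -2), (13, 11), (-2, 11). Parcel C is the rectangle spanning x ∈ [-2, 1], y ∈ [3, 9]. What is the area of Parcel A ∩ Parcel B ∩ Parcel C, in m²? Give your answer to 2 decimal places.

3.52

The intersection is the polygon with vertices (-0.625,9), (1,9), (1,4.667).
By the shoelace formula its area is 3.52.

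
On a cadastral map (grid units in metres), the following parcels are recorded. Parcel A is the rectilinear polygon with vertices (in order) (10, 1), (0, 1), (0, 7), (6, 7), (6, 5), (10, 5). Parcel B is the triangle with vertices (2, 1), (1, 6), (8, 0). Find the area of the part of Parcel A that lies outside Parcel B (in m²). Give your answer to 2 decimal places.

39.92

|Parcel A| = 52, |Parcel A∩Parcel B| = 12.0833.
|Parcel A ∖ Parcel B| = |Parcel A| − |Parcel A∩Parcel B| = 52 − 12.0833 = 39.92.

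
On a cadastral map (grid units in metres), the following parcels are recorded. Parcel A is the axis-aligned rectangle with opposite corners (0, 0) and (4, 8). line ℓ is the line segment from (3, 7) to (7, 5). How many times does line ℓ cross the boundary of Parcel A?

The segment meets the boundary at (4,6.5).

1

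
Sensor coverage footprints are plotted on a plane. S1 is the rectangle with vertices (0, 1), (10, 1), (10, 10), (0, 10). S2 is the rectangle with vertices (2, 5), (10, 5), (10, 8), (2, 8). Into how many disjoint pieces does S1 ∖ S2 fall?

S1 ∖ S2 is a single connected region.

1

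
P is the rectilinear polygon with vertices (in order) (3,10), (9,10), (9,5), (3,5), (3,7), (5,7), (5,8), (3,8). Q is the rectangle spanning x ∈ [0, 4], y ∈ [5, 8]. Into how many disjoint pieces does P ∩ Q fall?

1

P ∩ Q is a single connected region.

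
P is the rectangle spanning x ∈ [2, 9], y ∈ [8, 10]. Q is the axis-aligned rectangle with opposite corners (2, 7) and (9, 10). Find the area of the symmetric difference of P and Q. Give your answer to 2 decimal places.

|P∩Q|: x∈[2,9], y∈[8,10] → 7·2 = 14.
|P △ Q| = |P| + |Q| − 2·|P∩Q| = 14 + 21 − 28 = 7.00.

7.00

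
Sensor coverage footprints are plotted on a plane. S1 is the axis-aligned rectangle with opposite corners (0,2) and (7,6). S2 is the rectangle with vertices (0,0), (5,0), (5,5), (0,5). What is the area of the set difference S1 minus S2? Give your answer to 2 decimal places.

13.00

|S1∩S2|: x∈[0,5], y∈[2,5] → 5·3 = 15.
|S1| = 28.
|S1 ∖ S2| = |S1| − |S1∩S2| = 28 − 15 = 13.00.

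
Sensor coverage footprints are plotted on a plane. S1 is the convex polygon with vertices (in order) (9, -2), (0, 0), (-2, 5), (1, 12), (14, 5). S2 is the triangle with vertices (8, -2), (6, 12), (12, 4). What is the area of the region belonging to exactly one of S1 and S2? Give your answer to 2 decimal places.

|S1| = 132.5, |S2| = 34, |S1∩S2| = 29.9834.
|S1 △ S2| = |S1| + |S2| − 2·|S1∩S2| = 132.5 + 34 − 59.9667 = 106.53.

106.53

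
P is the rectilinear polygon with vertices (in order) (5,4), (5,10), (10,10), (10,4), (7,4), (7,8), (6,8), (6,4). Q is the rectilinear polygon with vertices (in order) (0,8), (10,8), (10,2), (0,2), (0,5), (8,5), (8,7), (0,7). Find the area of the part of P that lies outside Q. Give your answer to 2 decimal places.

14.00

|P| = 26, |P∩Q| = 12.
|P ∖ Q| = |P| − |P∩Q| = 26 − 12 = 14.00.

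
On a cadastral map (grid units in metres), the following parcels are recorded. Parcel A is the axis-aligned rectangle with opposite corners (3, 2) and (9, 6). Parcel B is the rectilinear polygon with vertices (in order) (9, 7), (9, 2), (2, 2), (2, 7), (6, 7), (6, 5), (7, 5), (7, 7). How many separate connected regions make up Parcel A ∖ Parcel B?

1

Parcel A ∖ Parcel B is a single connected region.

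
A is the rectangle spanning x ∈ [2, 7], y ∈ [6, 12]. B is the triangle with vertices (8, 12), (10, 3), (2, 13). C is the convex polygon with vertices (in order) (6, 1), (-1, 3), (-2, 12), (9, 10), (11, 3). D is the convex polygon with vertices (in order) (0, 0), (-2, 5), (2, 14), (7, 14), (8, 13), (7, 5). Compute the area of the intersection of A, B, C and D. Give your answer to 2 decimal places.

The intersection is the polygon with vertices (3.617,10.979), (7,10.364), (7,6.75).
By the shoelace formula its area is 6.11.

6.11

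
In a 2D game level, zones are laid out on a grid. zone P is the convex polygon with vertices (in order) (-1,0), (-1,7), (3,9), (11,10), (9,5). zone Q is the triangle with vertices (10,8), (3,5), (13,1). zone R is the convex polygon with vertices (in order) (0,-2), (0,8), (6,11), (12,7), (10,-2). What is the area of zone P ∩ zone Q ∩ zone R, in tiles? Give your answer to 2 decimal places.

13.28

The intersection is the polygon with vertices (6.333,3.667), (3,5), (10,8), (10.103,7.759), (9,5).
By the shoelace formula its area is 13.28.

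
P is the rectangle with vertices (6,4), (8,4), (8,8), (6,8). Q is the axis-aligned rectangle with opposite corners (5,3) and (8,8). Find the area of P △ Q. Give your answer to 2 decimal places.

7.00

|P∩Q|: x∈[6,8], y∈[4,8] → 2·4 = 8.
|P △ Q| = |P| + |Q| − 2·|P∩Q| = 8 + 15 − 16 = 7.00.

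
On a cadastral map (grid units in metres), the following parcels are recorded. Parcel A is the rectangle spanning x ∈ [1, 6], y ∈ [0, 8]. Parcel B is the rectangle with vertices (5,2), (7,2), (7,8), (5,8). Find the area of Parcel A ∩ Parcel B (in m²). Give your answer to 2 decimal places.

|Parcel A∩Parcel B|: x∈[5,6], y∈[2,8] → 1·6 = 6.

6.00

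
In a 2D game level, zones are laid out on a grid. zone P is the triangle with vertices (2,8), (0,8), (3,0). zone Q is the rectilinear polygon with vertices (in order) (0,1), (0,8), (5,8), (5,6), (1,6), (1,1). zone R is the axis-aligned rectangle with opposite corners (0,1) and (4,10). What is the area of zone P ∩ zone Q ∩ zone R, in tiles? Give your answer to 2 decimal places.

The intersection is the polygon with vertices (2.25,6), (1,6), (1,5.333), (0,8), (2,8).
By the shoelace formula its area is 3.58.

3.58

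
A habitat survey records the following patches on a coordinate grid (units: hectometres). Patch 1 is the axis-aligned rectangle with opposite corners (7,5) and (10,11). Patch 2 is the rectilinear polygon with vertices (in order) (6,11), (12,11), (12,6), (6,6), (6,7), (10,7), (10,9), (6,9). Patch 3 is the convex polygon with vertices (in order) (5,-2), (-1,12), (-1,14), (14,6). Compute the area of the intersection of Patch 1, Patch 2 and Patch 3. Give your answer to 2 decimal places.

3.50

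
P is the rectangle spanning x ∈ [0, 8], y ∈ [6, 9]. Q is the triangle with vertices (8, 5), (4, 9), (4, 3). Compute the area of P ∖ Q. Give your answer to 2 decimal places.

|P| = 24, |P∩Q| = 4.5.
|P ∖ Q| = |P| − |P∩Q| = 24 − 4.5 = 19.50.

19.50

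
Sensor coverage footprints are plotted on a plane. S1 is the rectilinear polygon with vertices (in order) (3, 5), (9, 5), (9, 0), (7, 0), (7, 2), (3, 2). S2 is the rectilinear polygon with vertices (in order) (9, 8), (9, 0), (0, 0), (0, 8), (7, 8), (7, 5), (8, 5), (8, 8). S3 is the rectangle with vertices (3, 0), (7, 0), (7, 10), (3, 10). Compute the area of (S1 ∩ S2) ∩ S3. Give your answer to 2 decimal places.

12.00

|S1 ∩ S2| = 22.
|(S1 ∩ S2) ∩ S3| = 12.00.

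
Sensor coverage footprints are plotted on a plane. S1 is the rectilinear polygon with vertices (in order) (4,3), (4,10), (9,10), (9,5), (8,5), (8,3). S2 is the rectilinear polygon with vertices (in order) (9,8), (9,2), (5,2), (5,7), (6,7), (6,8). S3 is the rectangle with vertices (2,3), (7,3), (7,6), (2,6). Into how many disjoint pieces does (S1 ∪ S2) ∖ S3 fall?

1

(S1 ∪ S2) ∖ S3 is a single connected region.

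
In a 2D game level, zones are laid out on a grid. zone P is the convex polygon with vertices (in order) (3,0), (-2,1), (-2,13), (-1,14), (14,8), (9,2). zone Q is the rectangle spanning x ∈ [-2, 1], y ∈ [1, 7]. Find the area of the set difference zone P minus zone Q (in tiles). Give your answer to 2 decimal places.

127.00

|zone P| = 145, |zone P∩zone Q| = 18.
|zone P ∖ zone Q| = |zone P| − |zone P∩zone Q| = 145 − 18 = 127.00.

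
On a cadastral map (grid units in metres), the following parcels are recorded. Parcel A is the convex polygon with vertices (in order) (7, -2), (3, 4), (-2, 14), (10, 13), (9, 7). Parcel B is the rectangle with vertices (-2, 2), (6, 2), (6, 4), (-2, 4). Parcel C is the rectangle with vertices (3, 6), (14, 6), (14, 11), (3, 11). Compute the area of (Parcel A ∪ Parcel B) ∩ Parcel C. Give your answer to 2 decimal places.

The region (Parcel A ∪ Parcel B) ∩ Parcel C is the polygon with vertices (9,7), (8.778,6), (3,6), (3,11), (9.667,11).
By the shoelace formula its area is 31.22.

31.22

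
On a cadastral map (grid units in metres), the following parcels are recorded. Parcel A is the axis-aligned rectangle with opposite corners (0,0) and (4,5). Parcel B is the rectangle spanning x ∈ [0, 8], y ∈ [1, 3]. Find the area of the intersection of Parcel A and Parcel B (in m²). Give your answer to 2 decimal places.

8.00

|Parcel A∩Parcel B|: x∈[0,4], y∈[1,3] → 4·2 = 8.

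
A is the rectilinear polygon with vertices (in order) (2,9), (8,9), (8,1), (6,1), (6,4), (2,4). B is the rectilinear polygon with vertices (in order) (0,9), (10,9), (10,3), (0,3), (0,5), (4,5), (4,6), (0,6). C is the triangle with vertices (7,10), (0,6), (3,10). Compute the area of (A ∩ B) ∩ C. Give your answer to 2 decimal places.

The region (A ∩ B) ∩ C is the polygon with vertices (2,8.667), (2.25,9), (5.25,9), (2,7.143).
By the shoelace formula its area is 2.98.

2.98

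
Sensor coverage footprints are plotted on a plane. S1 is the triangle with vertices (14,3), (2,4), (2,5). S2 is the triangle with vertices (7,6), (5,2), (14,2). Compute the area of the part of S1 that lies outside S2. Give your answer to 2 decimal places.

3.54

|S1| = 6, |S1∩S2| = 2.4568.
|S1 ∖ S2| = |S1| − |S1∩S2| = 6 − 2.4568 = 3.54.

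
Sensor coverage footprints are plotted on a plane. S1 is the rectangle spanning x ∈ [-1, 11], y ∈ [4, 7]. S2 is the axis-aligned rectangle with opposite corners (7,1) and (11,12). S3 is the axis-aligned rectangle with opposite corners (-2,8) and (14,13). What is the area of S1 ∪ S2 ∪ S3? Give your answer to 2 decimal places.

132.00

By inclusion–exclusion:
Individual areas: |S1| = 36, |S2| = 44, |S3| = 80.
|S1∩S2|: x∈[7,11], y∈[4,7] → 4·3 = 12.
|S1∩S3| = 0 (no overlap).
|S2∩S3|: x∈[7,11], y∈[8,12] → 4·4 = 16.
|S1∩S2∩S3| = 0.
|S1 ∪ S2 ∪ S3| = 160 − 28 + 0 = 132.00.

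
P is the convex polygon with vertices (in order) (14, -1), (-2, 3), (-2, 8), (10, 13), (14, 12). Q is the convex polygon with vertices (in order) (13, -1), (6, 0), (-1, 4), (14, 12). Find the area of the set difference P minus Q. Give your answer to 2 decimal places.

61.93

|P| = 160, |P∩Q| = 98.0671.
|P ∖ Q| = |P| − |P∩Q| = 160 − 98.0671 = 61.93.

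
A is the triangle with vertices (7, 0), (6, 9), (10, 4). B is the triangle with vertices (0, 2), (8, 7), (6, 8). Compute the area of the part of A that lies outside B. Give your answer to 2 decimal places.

13.84

|A| = 15.5, |A∩B| = 1.6601.
|A ∖ B| = |A| − |A∩B| = 15.5 − 1.6601 = 13.84.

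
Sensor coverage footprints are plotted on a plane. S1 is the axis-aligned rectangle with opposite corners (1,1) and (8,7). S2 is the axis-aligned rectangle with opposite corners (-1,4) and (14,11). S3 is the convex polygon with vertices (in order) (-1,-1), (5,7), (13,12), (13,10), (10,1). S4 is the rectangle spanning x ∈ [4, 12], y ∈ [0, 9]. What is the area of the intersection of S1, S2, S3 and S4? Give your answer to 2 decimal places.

11.33

The intersection is the polygon with vertices (8,4), (4,4), (4,5.667), (5,7), (8,7).
By the shoelace formula its area is 11.33.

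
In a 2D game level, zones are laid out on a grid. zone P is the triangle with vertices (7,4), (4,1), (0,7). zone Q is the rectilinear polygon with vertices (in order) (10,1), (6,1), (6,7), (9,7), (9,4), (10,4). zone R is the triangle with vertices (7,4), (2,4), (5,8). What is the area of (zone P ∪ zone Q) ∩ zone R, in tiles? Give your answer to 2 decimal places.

4.84

The region (zone P ∪ zone Q) ∩ zone R is the polygon with vertices (6,4.429), (6,6), (7,4), (2,4), (3.216,5.622).
By the shoelace formula its area is 4.84.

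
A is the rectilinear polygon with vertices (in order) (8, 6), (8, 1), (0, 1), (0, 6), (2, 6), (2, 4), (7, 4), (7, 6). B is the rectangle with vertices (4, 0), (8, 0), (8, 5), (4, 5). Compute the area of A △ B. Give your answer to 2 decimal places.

|A| = 30, |B| = 20, |A∩B| = 13.
|A △ B| = |A| + |B| − 2·|A∩B| = 30 + 20 − 26 = 24.00.

24.00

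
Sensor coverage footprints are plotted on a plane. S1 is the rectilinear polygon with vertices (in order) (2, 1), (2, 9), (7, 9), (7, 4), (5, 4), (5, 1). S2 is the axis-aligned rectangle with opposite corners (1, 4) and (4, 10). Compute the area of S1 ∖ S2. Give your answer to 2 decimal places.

24.00

|S1| = 34, |S1∩S2| = 10.
|S1 ∖ S2| = |S1| − |S1∩S2| = 34 − 10 = 24.00.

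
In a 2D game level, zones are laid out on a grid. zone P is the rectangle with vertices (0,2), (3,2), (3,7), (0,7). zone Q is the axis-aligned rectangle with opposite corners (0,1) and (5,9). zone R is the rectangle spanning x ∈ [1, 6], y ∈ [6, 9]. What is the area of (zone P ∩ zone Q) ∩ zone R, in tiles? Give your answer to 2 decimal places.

The region (zone P ∩ zone Q) ∩ zone R is the polygon with vertices (3,6), (1,6), (1,7), (3,7).
By the shoelace formula its area is 2.00.

2.00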